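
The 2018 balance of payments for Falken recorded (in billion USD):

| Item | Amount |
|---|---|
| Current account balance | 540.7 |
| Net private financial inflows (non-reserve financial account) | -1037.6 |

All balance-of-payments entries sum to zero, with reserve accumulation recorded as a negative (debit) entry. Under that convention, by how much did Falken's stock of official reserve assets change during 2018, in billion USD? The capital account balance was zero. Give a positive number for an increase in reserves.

Official reserve transactions balance = -(540.7 + (-1037.6)) = 496.9
An accumulation of reserves is recorded as a debit (negative entry), so the change in the stock of reserves is the negative of that balance.
Change in official reserves = -(496.9) = -496.9

-496.9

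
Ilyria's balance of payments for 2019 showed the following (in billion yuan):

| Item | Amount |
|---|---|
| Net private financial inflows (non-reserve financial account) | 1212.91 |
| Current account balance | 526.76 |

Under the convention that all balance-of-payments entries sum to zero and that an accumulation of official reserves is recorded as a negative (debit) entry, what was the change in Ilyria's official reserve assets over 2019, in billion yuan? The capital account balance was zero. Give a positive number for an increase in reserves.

Official reserve transactions balance = -(526.76 + 1212.91) = -1739.67
An accumulation of reserves is recorded as a debit (negative entry), so the change in the stock of reserves is the negative of that balance.
Change in official reserves = -(-1739.67) = 1739.67

1739.67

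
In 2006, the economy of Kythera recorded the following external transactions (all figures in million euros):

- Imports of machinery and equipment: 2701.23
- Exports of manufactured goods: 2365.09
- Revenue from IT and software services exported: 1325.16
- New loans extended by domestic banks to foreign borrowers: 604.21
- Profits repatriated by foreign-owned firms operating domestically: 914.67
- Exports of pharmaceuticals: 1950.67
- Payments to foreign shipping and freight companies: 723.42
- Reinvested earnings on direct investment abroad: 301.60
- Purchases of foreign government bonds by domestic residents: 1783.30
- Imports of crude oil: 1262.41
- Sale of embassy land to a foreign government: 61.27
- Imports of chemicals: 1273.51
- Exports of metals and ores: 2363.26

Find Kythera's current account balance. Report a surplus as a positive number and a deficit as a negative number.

1430.54

Goods: 2365.09 - 2701.23 - 1262.41 + 1950.67 + 2363.26 - 1273.51 = 1441.87
Services: 1325.16 - 723.42 = 601.74
Primary income: 301.60 - 914.67 = -613.07
Current account = 1441.87 + 601.74 + (-613.07) = 1430.54
(Excluded from the current account — financial account: new loans extended by domestic banks to foreign borrowers 604.21, purchases of foreign government bonds by domestic residents 1783.30; capital account: sale of embassy land to a foreign government 61.27.)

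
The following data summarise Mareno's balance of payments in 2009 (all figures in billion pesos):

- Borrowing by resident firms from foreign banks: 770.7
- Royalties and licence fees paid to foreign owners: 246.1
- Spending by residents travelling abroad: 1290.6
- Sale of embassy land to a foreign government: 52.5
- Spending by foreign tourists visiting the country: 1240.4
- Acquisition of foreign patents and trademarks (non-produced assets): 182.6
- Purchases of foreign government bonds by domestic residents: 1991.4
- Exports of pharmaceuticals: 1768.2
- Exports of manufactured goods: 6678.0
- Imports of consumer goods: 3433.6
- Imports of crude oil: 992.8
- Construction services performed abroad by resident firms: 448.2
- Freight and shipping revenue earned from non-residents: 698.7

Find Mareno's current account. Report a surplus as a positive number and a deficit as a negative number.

Goods: -3433.6 + 6678.0 + 1768.2 - 992.8 = 4019.8
Services: 698.7 + 448.2 - 246.1 + 1240.4 - 1290.6 = 850.6
Current account = 4019.8 + 850.6 = 4870.4
(Excluded from the current account — financial account: borrowing by resident firms from foreign banks 770.7, purchases of foreign government bonds by domestic residents 1991.4; capital account: sale of embassy land to a foreign government 52.5, acquisition of foreign patents and trademarks (non-produced assets) 182.6.)

4870.4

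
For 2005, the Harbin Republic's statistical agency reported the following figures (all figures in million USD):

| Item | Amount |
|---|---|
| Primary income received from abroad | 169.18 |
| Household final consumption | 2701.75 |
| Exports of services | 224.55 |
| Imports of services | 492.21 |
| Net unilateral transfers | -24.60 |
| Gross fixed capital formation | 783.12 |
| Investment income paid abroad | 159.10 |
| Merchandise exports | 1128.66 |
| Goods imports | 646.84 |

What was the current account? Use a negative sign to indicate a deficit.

Goods balance = 1128.66 - 646.84 = 481.82
Services balance = 224.55 - 492.21 = -267.66
Trade balance (goods + services) = 481.82 + (-267.66) = 214.16
Net primary income = 169.18 - 159.10 = 10.08
Net secondary income = -24.60
Current account = 214.16 + 10.08 + (-24.60) = 199.64

199.64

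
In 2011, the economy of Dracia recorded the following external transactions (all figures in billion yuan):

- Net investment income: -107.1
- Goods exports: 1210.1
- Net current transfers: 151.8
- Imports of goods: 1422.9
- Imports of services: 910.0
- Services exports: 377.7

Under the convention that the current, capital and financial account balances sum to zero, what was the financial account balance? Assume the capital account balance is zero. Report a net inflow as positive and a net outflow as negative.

Goods balance = 1210.1 - 1422.9 = -212.8
Services balance = 377.7 - 910.0 = -532.3
Trade balance (goods + services) = -212.8 + (-532.3) = -745.1
Net primary income = -107.1
Net secondary income = 151.8
Current account = -745.1 + (-107.1) + 151.8 = -700.4
Financial account = -(-700.4) = 700.4

700.4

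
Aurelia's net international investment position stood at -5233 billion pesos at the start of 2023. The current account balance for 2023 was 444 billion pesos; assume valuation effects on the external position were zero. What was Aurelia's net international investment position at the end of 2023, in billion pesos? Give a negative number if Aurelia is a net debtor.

-4789

With no valuation effects, change in NIIP = current account = 444
End-of-year NIIP = -5233 + 444 = -4789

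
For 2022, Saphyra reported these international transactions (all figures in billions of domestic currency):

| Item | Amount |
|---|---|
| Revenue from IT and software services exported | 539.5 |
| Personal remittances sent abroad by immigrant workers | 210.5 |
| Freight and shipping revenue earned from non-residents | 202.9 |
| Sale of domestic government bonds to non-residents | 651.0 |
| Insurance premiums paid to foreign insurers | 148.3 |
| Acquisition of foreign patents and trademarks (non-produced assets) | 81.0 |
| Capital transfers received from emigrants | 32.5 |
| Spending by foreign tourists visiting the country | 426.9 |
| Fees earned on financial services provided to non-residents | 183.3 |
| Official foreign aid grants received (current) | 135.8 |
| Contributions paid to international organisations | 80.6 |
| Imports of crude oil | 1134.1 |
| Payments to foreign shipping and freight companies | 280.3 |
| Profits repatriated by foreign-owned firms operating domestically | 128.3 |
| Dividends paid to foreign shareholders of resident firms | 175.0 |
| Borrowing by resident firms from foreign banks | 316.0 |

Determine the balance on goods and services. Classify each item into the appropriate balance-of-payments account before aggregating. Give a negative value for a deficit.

-210.1

Goods: -1134.1
Services: 202.9 + 183.3 - 280.3 - 148.3 + 539.5 + 426.9 = 924.0
Trade balance = -1134.1 + 924.0 = -210.1
(Excluded from the trade balance — secondary income: personal remittances sent abroad by immigrant workers 210.5, official foreign aid grants received (current) 135.8, contributions paid to international organisations 80.6; financial account: sale of domestic government bonds to non-residents 651.0, borrowing by resident firms from foreign banks 316.0; capital account: acquisition of foreign patents and trademarks (non-produced assets) 81.0, capital transfers received from emigrants 32.5; primary income: profits repatriated by foreign-owned firms operating domestically 128.3, dividends paid to foreign shareholders of resident firms 175.0.)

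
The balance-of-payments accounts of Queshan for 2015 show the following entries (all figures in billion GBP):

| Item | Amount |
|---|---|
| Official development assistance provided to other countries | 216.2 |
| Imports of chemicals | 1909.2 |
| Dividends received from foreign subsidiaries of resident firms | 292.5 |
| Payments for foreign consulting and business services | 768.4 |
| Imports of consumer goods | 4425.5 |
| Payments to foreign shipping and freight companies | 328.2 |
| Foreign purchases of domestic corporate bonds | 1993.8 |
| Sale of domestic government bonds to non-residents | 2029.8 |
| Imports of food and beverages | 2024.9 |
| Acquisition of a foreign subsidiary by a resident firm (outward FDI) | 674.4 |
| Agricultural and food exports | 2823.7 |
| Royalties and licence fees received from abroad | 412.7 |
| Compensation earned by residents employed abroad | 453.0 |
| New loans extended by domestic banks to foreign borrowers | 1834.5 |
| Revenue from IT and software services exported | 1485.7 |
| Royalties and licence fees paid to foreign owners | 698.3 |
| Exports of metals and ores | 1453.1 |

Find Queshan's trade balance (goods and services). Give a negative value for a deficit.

Goods: -2024.9 + 1453.1 - 4425.5 + 2823.7 - 1909.2 = -4082.8
Services: -698.3 - 328.2 - 768.4 + 1485.7 + 412.7 = 103.5
Trade balance = -4082.8 + 103.5 = -3979.3
(Excluded from the trade balance — secondary income: official development assistance provided to other countries 216.2; primary income: dividends received from foreign subsidiaries of resident firms 292.5, compensation earned by residents employed abroad 453.0; financial account: foreign purchases of domestic corporate bonds 1993.8, sale of domestic government bonds to non-residents 2029.8, acquisition of a foreign subsidiary by a resident firm (outward FDI) 674.4, new loans extended by domestic banks to foreign borrowers 1834.5.)

-3979.3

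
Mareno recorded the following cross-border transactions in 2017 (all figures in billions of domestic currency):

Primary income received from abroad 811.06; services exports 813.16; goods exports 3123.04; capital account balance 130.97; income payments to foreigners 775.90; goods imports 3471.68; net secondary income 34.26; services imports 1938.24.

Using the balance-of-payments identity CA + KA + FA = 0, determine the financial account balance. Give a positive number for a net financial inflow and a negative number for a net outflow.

1273.33

Goods balance = 3123.04 - 3471.68 = -348.64
Services balance = 813.16 - 1938.24 = -1125.08
Trade balance (goods + services) = -348.64 + (-1125.08) = -1473.72
Net primary income = 811.06 - 775.90 = 35.16
Net secondary income = 34.26
Current account = -1473.72 + 35.16 + 34.26 = -1404.30
Financial account = -(-1404.30 + 130.97) = 1273.33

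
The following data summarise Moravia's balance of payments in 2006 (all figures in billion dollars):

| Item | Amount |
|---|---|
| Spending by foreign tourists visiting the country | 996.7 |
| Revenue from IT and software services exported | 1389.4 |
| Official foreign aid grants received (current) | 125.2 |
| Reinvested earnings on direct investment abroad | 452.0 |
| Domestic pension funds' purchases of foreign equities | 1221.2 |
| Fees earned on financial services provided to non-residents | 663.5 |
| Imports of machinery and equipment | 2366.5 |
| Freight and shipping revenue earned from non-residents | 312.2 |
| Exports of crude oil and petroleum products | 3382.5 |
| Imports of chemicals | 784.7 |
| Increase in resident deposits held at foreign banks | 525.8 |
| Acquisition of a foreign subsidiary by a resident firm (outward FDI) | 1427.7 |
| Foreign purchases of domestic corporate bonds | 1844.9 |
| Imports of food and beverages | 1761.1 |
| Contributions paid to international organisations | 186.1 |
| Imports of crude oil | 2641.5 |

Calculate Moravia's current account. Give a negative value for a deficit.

-418.4

Goods: -2641.5 - 784.7 - 1761.1 - 2366.5 + 3382.5 = -4171.3
Services: 663.5 + 1389.4 + 312.2 + 996.7 = 3361.8
Primary income: 452.0
Secondary income: -186.1 + 125.2 = -60.9
Current account = (-4171.3) + 3361.8 + 452.0 + (-60.9) = -418.4
(Excluded from the current account — financial account: domestic pension funds' purchases of foreign equities 1221.2, increase in resident deposits held at foreign banks 525.8, acquisition of a foreign subsidiary by a resident firm (outward FDI) 1427.7, foreign purchases of domestic corporate bonds 1844.9.)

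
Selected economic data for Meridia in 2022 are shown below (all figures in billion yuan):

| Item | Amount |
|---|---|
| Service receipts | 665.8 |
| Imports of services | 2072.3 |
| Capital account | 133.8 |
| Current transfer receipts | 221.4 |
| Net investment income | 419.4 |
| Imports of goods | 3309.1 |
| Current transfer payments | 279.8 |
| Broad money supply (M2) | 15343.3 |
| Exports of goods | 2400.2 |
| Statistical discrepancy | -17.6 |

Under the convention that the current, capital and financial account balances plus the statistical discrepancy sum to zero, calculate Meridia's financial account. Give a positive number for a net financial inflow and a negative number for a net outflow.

1838.2

Goods balance = 2400.2 - 3309.1 = -908.9
Services balance = 665.8 - 2072.3 = -1406.5
Trade balance (goods + services) = -908.9 + (-1406.5) = -2315.4
Net primary income = 419.4
Net secondary income = 221.4 - 279.8 = -58.4
Current account = -2315.4 + 419.4 + (-58.4) = -1954.4
Financial account = -(-1954.4 + 133.8 + (-17.6)) = 1838.2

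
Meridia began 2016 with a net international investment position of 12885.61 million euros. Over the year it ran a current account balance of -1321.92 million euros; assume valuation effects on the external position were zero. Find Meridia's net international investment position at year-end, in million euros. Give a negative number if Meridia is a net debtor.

11563.69

With no valuation effects, change in NIIP = current account = -1321.92
End-of-year NIIP = 12885.61 + (-1321.92) = 11563.69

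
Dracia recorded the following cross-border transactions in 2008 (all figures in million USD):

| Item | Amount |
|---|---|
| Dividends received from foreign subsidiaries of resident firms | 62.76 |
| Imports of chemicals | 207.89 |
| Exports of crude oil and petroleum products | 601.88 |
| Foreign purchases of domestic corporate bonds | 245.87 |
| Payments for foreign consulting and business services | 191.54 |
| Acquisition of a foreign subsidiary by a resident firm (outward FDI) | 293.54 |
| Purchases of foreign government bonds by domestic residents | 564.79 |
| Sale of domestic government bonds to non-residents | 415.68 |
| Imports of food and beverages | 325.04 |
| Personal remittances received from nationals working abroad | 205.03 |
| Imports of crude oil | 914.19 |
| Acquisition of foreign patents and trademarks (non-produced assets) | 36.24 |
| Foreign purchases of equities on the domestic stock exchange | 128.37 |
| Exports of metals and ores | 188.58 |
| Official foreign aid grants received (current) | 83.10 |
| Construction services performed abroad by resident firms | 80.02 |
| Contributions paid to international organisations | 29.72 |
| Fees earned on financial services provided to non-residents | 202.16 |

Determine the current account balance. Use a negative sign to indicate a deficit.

-244.85

Goods: -325.04 - 914.19 + 601.88 + 188.58 - 207.89 = -656.66
Services: 80.02 - 191.54 + 202.16 = 90.64
Primary income: 62.76
Secondary income: 205.03 + 83.10 - 29.72 = 258.41
Current account = (-656.66) + 90.64 + 62.76 + 258.41 = -244.85
(Excluded from the current account — financial account: foreign purchases of domestic corporate bonds 245.87, acquisition of a foreign subsidiary by a resident firm (outward FDI) 293.54, purchases of foreign government bonds by domestic residents 564.79, sale of domestic government bonds to non-residents 415.68, foreign purchases of equities on the domestic stock exchange 128.37; capital account: acquisition of foreign patents and trademarks (non-produced assets) 36.24.)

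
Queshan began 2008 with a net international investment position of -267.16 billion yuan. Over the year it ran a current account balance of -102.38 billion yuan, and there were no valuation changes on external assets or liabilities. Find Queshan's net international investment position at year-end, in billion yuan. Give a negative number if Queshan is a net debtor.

With no valuation effects, change in NIIP = current account = -102.38
End-of-year NIIP = -267.16 + (-102.38) = -369.54

-369.54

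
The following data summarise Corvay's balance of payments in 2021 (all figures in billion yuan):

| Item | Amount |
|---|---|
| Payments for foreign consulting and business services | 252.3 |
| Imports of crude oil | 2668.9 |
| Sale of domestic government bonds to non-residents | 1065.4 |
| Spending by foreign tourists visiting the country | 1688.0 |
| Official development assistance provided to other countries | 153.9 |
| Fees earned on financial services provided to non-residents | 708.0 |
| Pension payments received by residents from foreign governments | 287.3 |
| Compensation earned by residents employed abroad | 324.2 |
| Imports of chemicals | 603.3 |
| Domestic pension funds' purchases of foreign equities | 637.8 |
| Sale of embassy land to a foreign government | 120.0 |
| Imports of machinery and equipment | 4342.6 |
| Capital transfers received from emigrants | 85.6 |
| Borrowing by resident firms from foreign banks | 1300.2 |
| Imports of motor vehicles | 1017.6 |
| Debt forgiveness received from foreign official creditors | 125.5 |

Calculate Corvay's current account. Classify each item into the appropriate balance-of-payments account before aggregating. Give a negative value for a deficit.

-6031.1

Goods: -4342.6 - 2668.9 - 603.3 - 1017.6 = -8632.4
Services: -252.3 + 1688.0 + 708.0 = 2143.7
Primary income: 324.2
Secondary income: 287.3 - 153.9 = 133.4
Current account = (-8632.4) + 2143.7 + 324.2 + 133.4 = -6031.1
(Excluded from the current account — financial account: sale of domestic government bonds to non-residents 1065.4, domestic pension funds' purchases of foreign equities 637.8, borrowing by resident firms from foreign banks 1300.2; capital account: sale of embassy land to a foreign government 120.0, capital transfers received from emigrants 85.6, debt forgiveness received from foreign official creditors 125.5.)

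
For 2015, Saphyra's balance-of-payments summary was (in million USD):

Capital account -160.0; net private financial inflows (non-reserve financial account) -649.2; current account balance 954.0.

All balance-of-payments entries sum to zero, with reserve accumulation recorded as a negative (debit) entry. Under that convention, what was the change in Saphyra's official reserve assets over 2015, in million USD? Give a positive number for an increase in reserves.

Official reserve transactions balance = -(954.0 + (-160.0) + (-649.2)) = -144.8
An accumulation of reserves is recorded as a debit (negative entry), so the change in the stock of reserves is the negative of that balance.
Change in official reserves = -(-144.8) = 144.8

144.8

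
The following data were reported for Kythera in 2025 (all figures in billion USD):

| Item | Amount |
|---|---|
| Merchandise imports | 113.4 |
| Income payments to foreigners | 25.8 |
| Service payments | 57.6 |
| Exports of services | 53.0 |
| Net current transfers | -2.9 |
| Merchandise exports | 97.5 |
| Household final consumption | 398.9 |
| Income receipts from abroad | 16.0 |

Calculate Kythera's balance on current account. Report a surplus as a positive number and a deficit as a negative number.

Goods balance = 97.5 - 113.4 = -15.9
Services balance = 53.0 - 57.6 = -4.6
Trade balance (goods + services) = -15.9 + (-4.6) = -20.5
Net primary income = 16.0 - 25.8 = -9.8
Net secondary income = -2.9
Current account = -20.5 + (-9.8) + (-2.9) = -33.2

-33.2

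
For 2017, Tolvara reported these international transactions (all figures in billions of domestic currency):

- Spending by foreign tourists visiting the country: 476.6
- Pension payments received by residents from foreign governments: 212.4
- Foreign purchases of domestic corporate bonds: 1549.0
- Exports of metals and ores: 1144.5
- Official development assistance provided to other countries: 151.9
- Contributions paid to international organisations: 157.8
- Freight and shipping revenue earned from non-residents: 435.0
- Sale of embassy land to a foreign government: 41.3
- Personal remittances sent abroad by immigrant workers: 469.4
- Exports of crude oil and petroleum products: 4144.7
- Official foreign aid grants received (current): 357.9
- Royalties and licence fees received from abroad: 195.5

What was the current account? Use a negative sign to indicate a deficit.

6187.5

Goods: 1144.5 + 4144.7 = 5289.2
Services: 435.0 + 476.6 + 195.5 = 1107.1
Secondary income: 357.9 - 151.9 - 469.4 + 212.4 - 157.8 = -208.8
Current account = 5289.2 + 1107.1 + (-208.8) = 6187.5
(Excluded from the current account — financial account: foreign purchases of domestic corporate bonds 1549.0; capital account: sale of embassy land to a foreign government 41.3.)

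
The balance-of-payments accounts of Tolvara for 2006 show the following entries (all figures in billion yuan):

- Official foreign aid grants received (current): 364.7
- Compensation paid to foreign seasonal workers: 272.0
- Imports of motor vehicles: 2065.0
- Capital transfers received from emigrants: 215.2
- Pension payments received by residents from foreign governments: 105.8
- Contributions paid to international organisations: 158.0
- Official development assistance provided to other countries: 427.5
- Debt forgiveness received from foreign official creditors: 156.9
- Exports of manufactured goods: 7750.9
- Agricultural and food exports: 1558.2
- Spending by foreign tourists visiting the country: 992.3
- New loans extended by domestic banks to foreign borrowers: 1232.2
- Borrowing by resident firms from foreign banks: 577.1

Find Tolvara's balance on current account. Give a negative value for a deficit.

Goods: 1558.2 - 2065.0 + 7750.9 = 7244.1
Services: 992.3
Primary income: -272.0
Secondary income: 364.7 - 427.5 + 105.8 - 158.0 = -115.0
Current account = 7244.1 + 992.3 + (-272.0) + (-115.0) = 7849.4
(Excluded from the current account — capital account: capital transfers received from emigrants 215.2, debt forgiveness received from foreign official creditors 156.9; financial account: new loans extended by domestic banks to foreign borrowers 1232.2, borrowing by resident firms from foreign banks 577.1.)

7849.4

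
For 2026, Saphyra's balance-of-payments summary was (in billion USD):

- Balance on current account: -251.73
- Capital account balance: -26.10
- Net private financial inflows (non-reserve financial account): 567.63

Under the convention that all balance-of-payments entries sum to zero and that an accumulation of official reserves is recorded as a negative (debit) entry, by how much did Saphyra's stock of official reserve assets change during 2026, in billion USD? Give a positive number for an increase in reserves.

Official reserve transactions balance = -((-251.73) + (-26.10) + 567.63) = -289.80
An accumulation of reserves is recorded as a debit (negative entry), so the change in the stock of reserves is the negative of that balance.
Change in official reserves = -(-289.80) = 289.80

289.80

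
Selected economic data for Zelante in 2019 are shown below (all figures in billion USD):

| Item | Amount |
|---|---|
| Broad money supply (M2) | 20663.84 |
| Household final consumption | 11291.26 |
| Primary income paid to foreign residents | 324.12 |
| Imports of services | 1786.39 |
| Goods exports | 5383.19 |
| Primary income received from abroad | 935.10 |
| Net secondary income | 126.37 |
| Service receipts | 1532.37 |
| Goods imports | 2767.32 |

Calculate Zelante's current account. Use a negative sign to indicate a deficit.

Goods balance = 5383.19 - 2767.32 = 2615.87
Services balance = 1532.37 - 1786.39 = -254.02
Trade balance (goods + services) = 2615.87 + (-254.02) = 2361.85
Net primary income = 935.10 - 324.12 = 610.98
Net secondary income = 126.37
Current account = 2361.85 + 610.98 + 126.37 = 3099.20

3099.20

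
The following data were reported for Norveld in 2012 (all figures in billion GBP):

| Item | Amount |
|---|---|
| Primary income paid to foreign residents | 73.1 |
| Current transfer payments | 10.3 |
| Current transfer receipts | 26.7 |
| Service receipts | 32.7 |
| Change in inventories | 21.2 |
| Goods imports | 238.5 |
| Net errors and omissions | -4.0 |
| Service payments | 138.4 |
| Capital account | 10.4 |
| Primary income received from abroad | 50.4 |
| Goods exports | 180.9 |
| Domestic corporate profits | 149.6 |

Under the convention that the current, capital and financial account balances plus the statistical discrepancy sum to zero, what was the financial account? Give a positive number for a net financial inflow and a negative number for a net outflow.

163.2

Goods balance = 180.9 - 238.5 = -57.6
Services balance = 32.7 - 138.4 = -105.7
Trade balance (goods + services) = -57.6 + (-105.7) = -163.3
Net primary income = 50.4 - 73.1 = -22.7
Net secondary income = 26.7 - 10.3 = 16.4
Current account = -163.3 + (-22.7) + 16.4 = -169.6
Financial account = -(-169.6 + 10.4 + (-4.0)) = 163.2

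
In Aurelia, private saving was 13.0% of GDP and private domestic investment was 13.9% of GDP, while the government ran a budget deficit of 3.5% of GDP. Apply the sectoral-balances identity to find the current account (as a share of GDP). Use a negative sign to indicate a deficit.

By the sectoral-balances identity, CA = (S_private - I) + (T - G).
Private balance = 13.0 - 13.9 = -0.9
Government balance (T - G) = -3.5
CA = -0.9 + (-3.5) = -4.4

-4.4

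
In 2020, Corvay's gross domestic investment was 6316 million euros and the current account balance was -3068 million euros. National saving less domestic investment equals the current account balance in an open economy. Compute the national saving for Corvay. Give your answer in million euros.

S = I + CA = 6316 + (-3068) = 3248

3248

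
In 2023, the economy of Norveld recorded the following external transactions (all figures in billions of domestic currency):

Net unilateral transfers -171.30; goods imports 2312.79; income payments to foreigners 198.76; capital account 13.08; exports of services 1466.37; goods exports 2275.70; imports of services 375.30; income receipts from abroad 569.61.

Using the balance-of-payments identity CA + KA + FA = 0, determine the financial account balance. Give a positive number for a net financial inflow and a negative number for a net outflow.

-1266.61

Goods balance = 2275.70 - 2312.79 = -37.09
Services balance = 1466.37 - 375.30 = 1091.07
Trade balance (goods + services) = -37.09 + 1091.07 = 1053.98
Net primary income = 569.61 - 198.76 = 370.85
Net secondary income = -171.30
Current account = 1053.98 + 370.85 + (-171.30) = 1253.53
Financial account = -(1253.53 + 13.08) = -1266.61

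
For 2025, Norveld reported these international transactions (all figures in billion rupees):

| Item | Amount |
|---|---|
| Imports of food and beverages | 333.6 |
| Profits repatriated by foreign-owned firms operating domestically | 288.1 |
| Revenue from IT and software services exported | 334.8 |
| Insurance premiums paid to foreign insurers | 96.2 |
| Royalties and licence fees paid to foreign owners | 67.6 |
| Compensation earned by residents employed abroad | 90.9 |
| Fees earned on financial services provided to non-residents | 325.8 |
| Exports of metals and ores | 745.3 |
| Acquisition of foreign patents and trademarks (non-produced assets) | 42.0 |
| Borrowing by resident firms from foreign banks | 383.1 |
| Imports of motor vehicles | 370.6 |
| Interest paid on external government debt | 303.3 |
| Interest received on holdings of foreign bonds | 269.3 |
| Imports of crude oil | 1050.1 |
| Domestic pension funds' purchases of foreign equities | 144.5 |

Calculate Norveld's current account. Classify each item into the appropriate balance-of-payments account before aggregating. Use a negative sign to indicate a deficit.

-743.4

Goods: -370.6 - 333.6 - 1050.1 + 745.3 = -1009.0
Services: 334.8 - 67.6 + 325.8 - 96.2 = 496.8
Primary income: -288.1 + 269.3 + 90.9 - 303.3 = -231.2
Current account = (-1009.0) + 496.8 + (-231.2) = -743.4
(Excluded from the current account — capital account: acquisition of foreign patents and trademarks (non-produced assets) 42.0; financial account: borrowing by resident firms from foreign banks 383.1, domestic pension funds' purchases of foreign equities 144.5.)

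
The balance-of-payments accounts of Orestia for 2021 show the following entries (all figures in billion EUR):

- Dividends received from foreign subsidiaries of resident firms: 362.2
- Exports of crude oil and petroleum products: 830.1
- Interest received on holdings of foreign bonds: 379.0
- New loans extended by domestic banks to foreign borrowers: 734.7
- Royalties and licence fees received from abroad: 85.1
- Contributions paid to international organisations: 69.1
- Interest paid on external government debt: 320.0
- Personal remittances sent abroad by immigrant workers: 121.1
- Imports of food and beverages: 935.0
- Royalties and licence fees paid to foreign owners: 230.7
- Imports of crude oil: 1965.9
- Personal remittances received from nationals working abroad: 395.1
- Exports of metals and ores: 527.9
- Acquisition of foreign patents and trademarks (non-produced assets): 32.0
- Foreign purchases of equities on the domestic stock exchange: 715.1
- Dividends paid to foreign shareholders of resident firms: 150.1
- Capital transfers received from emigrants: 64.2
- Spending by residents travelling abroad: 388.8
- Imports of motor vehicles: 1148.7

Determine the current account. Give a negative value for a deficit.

-2750.0

Goods: -1148.7 - 935.0 + 830.1 - 1965.9 + 527.9 = -2691.6
Services: -388.8 - 230.7 + 85.1 = -534.4
Primary income: -150.1 + 362.2 + 379.0 - 320.0 = 271.1
Secondary income: -121.1 - 69.1 + 395.1 = 204.9
Current account = (-2691.6) + (-534.4) + 271.1 + 204.9 = -2750.0
(Excluded from the current account — financial account: new loans extended by domestic banks to foreign borrowers 734.7, foreign purchases of equities on the domestic stock exchange 715.1; capital account: acquisition of foreign patents and trademarks (non-produced assets) 32.0, capital transfers received from emigrants 64.2.)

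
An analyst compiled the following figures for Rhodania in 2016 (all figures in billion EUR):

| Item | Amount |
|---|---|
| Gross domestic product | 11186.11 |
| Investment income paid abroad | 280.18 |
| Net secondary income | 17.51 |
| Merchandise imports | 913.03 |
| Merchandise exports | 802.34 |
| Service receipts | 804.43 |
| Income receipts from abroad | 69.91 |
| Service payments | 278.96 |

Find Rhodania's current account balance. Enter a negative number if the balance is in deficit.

Goods balance = 802.34 - 913.03 = -110.69
Services balance = 804.43 - 278.96 = 525.47
Trade balance (goods + services) = -110.69 + 525.47 = 414.78
Net primary income = 69.91 - 280.18 = -210.27
Net secondary income = 17.51
Current account = 414.78 + (-210.27) + 17.51 = 222.02

222.02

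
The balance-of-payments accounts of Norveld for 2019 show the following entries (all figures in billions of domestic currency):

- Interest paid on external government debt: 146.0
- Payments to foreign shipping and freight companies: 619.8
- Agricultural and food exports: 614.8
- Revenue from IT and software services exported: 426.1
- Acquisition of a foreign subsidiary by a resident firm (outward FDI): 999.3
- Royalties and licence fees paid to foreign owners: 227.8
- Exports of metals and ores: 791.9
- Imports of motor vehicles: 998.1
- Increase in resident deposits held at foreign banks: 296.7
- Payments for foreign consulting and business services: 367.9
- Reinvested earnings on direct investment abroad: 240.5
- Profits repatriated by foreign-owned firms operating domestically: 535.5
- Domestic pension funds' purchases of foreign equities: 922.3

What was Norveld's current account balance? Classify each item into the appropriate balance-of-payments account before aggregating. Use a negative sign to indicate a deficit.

Goods: 791.9 + 614.8 - 998.1 = 408.6
Services: -619.8 - 367.9 - 227.8 + 426.1 = -789.4
Primary income: 240.5 - 146.0 - 535.5 = -441.0
Current account = 408.6 + (-789.4) + (-441.0) = -821.8
(Excluded from the current account — financial account: acquisition of a foreign subsidiary by a resident firm (outward FDI) 999.3, increase in resident deposits held at foreign banks 296.7, domestic pension funds' purchases of foreign equities 922.3.)

-821.8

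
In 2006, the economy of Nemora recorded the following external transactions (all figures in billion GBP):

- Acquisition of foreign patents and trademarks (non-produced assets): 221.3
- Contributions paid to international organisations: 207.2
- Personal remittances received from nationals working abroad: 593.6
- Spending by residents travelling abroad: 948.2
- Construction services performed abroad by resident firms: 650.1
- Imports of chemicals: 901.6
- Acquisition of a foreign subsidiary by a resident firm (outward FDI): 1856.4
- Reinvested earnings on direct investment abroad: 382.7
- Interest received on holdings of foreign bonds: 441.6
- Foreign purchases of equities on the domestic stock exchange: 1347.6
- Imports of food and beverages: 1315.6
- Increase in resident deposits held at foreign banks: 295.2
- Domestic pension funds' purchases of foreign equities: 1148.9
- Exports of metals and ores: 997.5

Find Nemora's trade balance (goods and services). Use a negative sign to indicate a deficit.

Goods: -901.6 - 1315.6 + 997.5 = -1219.7
Services: -948.2 + 650.1 = -298.1
Trade balance = -1219.7 + (-298.1) = -1517.8
(Excluded from the trade balance — capital account: acquisition of foreign patents and trademarks (non-produced assets) 221.3; secondary income: contributions paid to international organisations 207.2, personal remittances received from nationals working abroad 593.6; financial account: acquisition of a foreign subsidiary by a resident firm (outward FDI) 1856.4, foreign purchases of equities on the domestic stock exchange 1347.6, increase in resident deposits held at foreign banks 295.2, domestic pension funds' purchases of foreign equities 1148.9; primary income: reinvested earnings on direct investment abroad 382.7, interest received on holdings of foreign bonds 441.6.)

-1517.8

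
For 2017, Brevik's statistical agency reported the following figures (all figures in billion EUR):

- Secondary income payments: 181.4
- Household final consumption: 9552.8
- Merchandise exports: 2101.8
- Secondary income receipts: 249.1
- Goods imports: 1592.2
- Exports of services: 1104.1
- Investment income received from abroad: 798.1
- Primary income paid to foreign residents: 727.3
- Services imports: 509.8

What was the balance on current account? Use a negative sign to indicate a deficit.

1242.4

Goods balance = 2101.8 - 1592.2 = 509.6
Services balance = 1104.1 - 509.8 = 594.3
Trade balance (goods + services) = 509.6 + 594.3 = 1103.9
Net primary income = 798.1 - 727.3 = 70.8
Net secondary income = 249.1 - 181.4 = 67.7
Current account = 1103.9 + 70.8 + 67.7 = 1242.4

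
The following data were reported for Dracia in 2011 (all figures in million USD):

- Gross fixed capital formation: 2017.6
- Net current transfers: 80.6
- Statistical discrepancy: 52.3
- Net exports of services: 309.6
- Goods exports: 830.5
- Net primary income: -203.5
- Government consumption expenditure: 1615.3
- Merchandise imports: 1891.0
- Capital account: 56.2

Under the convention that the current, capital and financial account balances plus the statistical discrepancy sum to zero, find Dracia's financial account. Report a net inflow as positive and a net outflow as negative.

Goods balance = 830.5 - 1891.0 = -1060.5
Services balance = 309.6
Trade balance (goods + services) = -1060.5 + 309.6 = -750.9
Net primary income = -203.5
Net secondary income = 80.6
Current account = -750.9 + (-203.5) + 80.6 = -873.8
Financial account = -(-873.8 + 56.2 + 52.3) = 765.3

765.3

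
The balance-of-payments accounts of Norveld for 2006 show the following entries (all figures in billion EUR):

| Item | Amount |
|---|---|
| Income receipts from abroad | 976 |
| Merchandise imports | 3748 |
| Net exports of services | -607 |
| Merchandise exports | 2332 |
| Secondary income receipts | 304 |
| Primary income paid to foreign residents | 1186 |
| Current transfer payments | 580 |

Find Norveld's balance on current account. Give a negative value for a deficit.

-2509

Goods balance = 2332 - 3748 = -1416
Services balance = -607
Trade balance (goods + services) = -1416 + (-607) = -2023
Net primary income = 976 - 1186 = -210
Net secondary income = 304 - 580 = -276
Current account = -2023 + (-210) + (-276) = -2509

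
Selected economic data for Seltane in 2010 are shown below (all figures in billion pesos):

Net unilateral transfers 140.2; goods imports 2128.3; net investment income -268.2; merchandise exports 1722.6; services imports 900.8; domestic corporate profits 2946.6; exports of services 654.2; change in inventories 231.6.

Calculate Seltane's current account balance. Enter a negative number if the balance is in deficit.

Goods balance = 1722.6 - 2128.3 = -405.7
Services balance = 654.2 - 900.8 = -246.6
Trade balance (goods + services) = -405.7 + (-246.6) = -652.3
Net primary income = -268.2
Net secondary income = 140.2
Current account = -652.3 + (-268.2) + 140.2 = -780.3

-780.3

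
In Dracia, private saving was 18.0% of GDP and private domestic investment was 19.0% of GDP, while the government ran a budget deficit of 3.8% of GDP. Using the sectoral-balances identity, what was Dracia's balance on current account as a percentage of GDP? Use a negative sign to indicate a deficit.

By the sectoral-balances identity, CA = (S_private - I) + (T - G).
Private balance = 18.0 - 19.0 = -1.0
Government balance (T - G) = -3.8
CA = -1.0 + (-3.8) = -4.8

-4.8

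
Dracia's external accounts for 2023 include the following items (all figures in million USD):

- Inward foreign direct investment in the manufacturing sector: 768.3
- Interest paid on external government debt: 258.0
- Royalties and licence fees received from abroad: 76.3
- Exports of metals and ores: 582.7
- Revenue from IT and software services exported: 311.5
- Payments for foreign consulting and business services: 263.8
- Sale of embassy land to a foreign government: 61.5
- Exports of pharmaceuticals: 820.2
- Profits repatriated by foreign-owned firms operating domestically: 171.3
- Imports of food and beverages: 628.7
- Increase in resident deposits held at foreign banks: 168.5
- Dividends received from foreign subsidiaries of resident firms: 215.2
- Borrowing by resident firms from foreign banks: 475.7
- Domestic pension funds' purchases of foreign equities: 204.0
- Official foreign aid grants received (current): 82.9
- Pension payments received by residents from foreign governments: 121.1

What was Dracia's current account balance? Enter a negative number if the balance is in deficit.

Goods: 820.2 + 582.7 - 628.7 = 774.2
Services: -263.8 + 311.5 + 76.3 = 124.0
Primary income: 215.2 - 171.3 - 258.0 = -214.1
Secondary income: 82.9 + 121.1 = 204.0
Current account = 774.2 + 124.0 + (-214.1) + 204.0 = 888.1
(Excluded from the current account — financial account: inward foreign direct investment in the manufacturing sector 768.3, increase in resident deposits held at foreign banks 168.5, borrowing by resident firms from foreign banks 475.7, domestic pension funds' purchases of foreign equities 204.0; capital account: sale of embassy land to a foreign government 61.5.)

888.1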